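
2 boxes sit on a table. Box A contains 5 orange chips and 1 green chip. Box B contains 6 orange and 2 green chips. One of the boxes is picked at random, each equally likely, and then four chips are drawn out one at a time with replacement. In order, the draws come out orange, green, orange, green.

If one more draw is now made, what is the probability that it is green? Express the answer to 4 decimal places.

For each hypothesis, P(data | H) works out to: P(data | box A) = (5/6)(1/6)(5/6)(1/6) = 0.01929; P(data | box B) = (6/8)(2/8)(6/8)(2/8) = 0.035156.
Weighting by the prior gives 1/2 · 0.01929 = 0.0096451, 1/2 · 0.035156 = 0.017578; with total 0.027223.
Dividing through by the total gives posterior P(box A | data) = 0.3543, P(box B | data) = 0.6457.
So P(green next | data) = Σ P(green next | H) P(H | data) = (1/6)(0.3543) + (1/4)(0.6457) = 0.22048.

0.2205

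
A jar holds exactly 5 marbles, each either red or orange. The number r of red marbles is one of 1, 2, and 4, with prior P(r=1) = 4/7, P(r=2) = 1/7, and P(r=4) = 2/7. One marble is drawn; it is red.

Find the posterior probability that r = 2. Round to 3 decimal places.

For each hypothesis, P(data | H) works out to: P(data | r = 1) = (1/5) = 1/5; P(data | r = 2) = (2/5) = 2/5; P(data | r = 4) = (4/5) = 4/5.
Weighting by the prior gives 4/7 · 1/5 = 4/35, 1/7 · 2/5 = 2/35, 2/7 · 4/5 = 8/35; these sum to 2/5.
So P(r = 2 | data) = (2/35) / (2/5) = 1/7.

0.143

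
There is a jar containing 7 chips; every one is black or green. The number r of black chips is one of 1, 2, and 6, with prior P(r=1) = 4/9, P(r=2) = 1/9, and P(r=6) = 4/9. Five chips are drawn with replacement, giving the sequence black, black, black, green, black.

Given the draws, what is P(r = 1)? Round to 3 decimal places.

For each hypothesis, P(data | H) works out to: P(data | r = 1) = (1/7)(1/7)(1/7)(6/7)(1/7) = 0.00035699; P(data | r = 2) = (2/7)(2/7)(2/7)(5/7)(2/7) = 0.0047599; P(data | r = 6) = (6/7)(6/7)(6/7)(1/7)(6/7) = 0.077111.
The prior-weighted likelihoods are 4/9 · 0.00035699 = 0.00015866, 1/9 · 0.0047599 = 0.00052888, 4/9 · 0.077111 = 0.034271; with total 0.034959.
So P(r = 1 | data) = (0.00015866) / (0.034959) = 0.0045386.

0.005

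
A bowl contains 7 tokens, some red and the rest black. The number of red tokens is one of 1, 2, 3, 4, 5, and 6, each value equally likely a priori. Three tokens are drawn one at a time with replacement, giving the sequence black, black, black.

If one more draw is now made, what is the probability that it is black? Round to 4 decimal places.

Compute the likelihood of the observed sequence for each case: P(data | r = 1) = (6/7)(6/7)(6/7) = 0.62974; P(data | r = 2) = (5/7)(5/7)(5/7) = 0.36443; P(data | r = 3) = (4/7)(4/7)(4/7) = 0.18659; P(data | r = 4) = (3/7)(3/7)(3/7) = 0.078717; P(data | r = 5) = (2/7)(2/7)(2/7) = 0.023324; P(data | r = 6) = (1/7)(1/7)(1/7) = 0.0029155.
Multiplying each by its prior: 1/6 · 0.62974 = 0.10496, 1/6 · 0.36443 = 0.060739, 1/6 · 0.18659 = 0.031098, 1/6 · 0.078717 = 0.01312, 1/6 · 0.023324 = 0.0038873, 1/6 · 0.0029155 = 0.00048591; these sum to 0.21429.
Dividing through by the total gives posterior P(r = 1 | data) = 0.4898, P(r = 2 | data) = 0.28345, P(r = 3 | data) = 0.14512, P(r = 4 | data) = 0.061224, P(r = 5 | data) = 0.018141, P(r = 6 | data) = 0.0022676.
So P(black next | data) = Σ P(black next | H) P(H | data) = (6/7)(0.4898) + (5/7)(0.28345) + (4/7)(0.14512) + (3/7)(0.061224) + (2/7)(0.018141) + (1/7)(0.0022676) = 0.73696.

0.7370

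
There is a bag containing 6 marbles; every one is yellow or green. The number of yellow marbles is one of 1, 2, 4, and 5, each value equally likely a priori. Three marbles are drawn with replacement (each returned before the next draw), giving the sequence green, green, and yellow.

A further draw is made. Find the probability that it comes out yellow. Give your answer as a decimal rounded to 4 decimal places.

0.3803

For each hypothesis, P(data | H) works out to: P(data | r = 1) = (5/6)(5/6)(1/6) = 25/216; P(data | r = 2) = (4/6)(4/6)(2/6) = 4/27; P(data | r = 4) = (2/6)(2/6)(4/6) = 2/27; P(data | r = 5) = (1/6)(1/6)(5/6) = 5/216.
Multiplying each by its prior: 1/4 · 25/216 = 25/864, 1/4 · 4/27 = 1/27, 1/4 · 2/27 = 1/54, 1/4 · 5/216 = 5/864; with total 13/144.
Normalising, the posterior is P(r = 1 | data) = 25/78, P(r = 2 | data) = 16/39, P(r = 4 | data) = 8/39, P(r = 5 | data) = 5/78.
The predictive probability is P(yellow next | data) = (1/6)(25/78) + (1/3)(16/39) + (2/3)(8/39) + (5/6)(5/78) = 89/234.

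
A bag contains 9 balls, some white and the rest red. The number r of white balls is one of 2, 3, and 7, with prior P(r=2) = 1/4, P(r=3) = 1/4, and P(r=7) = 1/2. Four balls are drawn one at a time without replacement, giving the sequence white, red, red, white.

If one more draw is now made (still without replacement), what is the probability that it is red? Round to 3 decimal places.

For each hypothesis, P(data | H) works out to: P(data | r = 2) = (2/9)(7/8)(6/7)(1/6) = 1/36; P(data | r = 3) = (3/9)(6/8)(5/7)(2/6) = 5/84; P(data | r = 7) = (7/9)(2/8)(1/7)(6/6) = 1/36.
The prior-weighted likelihoods are 1/4 · 1/36 = 1/144, 1/4 · 5/84 = 5/336, 1/2 · 1/36 = 1/72; these sum to 1/28.
Normalising, the posterior is P(r = 2 | data) = 7/36, P(r = 3 | data) = 5/12, P(r = 7 | data) = 7/18.
Averaging over the posterior, P(red next | data) = (1)(7/36) + (4/5)(5/12) + (0)(7/18) = 19/36.

0.528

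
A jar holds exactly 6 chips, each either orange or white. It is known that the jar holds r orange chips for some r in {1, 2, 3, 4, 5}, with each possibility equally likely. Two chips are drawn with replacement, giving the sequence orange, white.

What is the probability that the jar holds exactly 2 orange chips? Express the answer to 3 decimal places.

0.229

The likelihood of the observed sequence under each hypothesis: P(data | r = 1) = (1/6)(5/6) = 5/36; P(data | r = 2) = (2/6)(4/6) = 2/9; P(data | r = 3) = (3/6)(3/6) = 1/4; P(data | r = 4) = (4/6)(2/6) = 2/9; P(data | r = 5) = (5/6)(1/6) = 5/36.
Multiplying each by its prior: 1/5 · 5/36 = 1/36, 1/5 · 2/9 = 2/45, 1/5 · 1/4 = 1/20, 1/5 · 2/9 = 2/45, 1/5 · 5/36 = 1/36; these sum to 7/36.
Hence P(r = 2 | data) = (2/45) / (7/36) = 8/35.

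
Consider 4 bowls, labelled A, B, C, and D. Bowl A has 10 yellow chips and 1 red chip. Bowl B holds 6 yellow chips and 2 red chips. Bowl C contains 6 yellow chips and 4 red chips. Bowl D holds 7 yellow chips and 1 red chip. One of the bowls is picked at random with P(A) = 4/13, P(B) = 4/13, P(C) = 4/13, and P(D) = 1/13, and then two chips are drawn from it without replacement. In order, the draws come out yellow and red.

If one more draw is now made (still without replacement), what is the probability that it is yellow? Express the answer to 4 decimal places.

The likelihood of the observed sequence under each hypothesis: P(data | bowl A) = (10/11)(1/10) = 0.090909; P(data | bowl B) = (6/8)(2/7) = 0.21429; P(data | bowl C) = (6/10)(4/9) = 0.26667; P(data | bowl D) = (7/8)(1/7) = 0.125.
The prior-weighted likelihoods are 4/13 · 0.090909 = 0.027972, 4/13 · 0.21429 = 0.065934, 4/13 · 0.26667 = 0.082051, 1/13 · 0.125 = 0.0096154; these sum to 0.18557.
Normalising, the posterior is P(bowl A | data) = 0.15073, P(bowl B | data) = 0.3553, P(bowl C | data) = 0.44215, P(bowl D | data) = 0.051815.
Averaging over the posterior, P(yellow next | data) = (1)(0.15073) + (5/6)(0.3553) + (5/8)(0.44215) + (1)(0.051815) = 0.77498.

0.7750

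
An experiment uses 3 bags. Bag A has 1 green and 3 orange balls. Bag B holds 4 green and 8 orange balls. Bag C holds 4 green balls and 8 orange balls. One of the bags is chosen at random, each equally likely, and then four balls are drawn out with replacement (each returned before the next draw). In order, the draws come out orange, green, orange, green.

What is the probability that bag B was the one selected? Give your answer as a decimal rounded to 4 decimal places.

Compute the likelihood of the observed sequence for each case: P(data | bag A) = (3/4)(1/4)(3/4)(1/4) = 0.035156; P(data | bag B) = (8/12)(4/12)(8/12)(4/12) = 0.049383; P(data | bag C) = (8/12)(4/12)(8/12)(4/12) = 0.049383.
Weighting by the prior gives 1/3 · 0.035156 = 0.011719, 1/3 · 0.049383 = 0.016461, 1/3 · 0.049383 = 0.016461; with total 0.044641.
Hence P(bag B | data) = (0.016461) / (0.044641) = 0.36874.

0.3687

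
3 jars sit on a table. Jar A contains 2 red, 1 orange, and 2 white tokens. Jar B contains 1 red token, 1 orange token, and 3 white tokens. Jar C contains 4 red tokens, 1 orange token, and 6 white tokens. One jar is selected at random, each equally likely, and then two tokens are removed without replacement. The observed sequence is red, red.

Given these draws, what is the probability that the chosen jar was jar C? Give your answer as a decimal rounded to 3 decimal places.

The likelihood of the observed sequence under each hypothesis: P(data | jar A) = (2/5)(1/4) = 1/10; P(data | jar B) = (1/5)(0/4) = 0; P(data | jar C) = (4/11)(3/10) = 6/55.
Multiplying each by its prior: 1/3 · 1/10 = 1/30, 1/3 · 0 = 0, 1/3 · 6/55 = 2/55; summing to 23/330.
Therefore the posterior P(jar C | data) = (2/55) / (23/330) = 12/23.

0.522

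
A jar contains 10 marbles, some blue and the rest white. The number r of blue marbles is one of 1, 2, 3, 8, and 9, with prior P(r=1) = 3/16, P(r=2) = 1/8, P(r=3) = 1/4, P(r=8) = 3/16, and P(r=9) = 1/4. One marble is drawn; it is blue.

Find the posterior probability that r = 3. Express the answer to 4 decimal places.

0.1519

Under each hypothesis, the probability of this draw is: P(data | r = 1) = (1/10) = 1/10; P(data | r = 2) = (2/10) = 1/5; P(data | r = 3) = (3/10) = 3/10; P(data | r = 8) = (8/10) = 4/5; P(data | r = 9) = (9/10) = 9/10.
Multiplying each by its prior: 3/16 · 1/10 = 3/160, 1/8 · 1/5 = 1/40, 1/4 · 3/10 = 3/40, 3/16 · 4/5 = 3/20, 1/4 · 9/10 = 9/40; with total 79/160.
Therefore the posterior P(r = 3 | data) = (3/40) / (79/160) = 12/79.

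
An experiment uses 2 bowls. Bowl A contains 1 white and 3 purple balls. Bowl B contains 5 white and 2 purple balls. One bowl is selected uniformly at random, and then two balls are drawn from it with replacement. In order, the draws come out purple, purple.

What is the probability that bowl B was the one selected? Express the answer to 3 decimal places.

The likelihood of the observed sequence under each hypothesis: P(data | bowl A) = (3/4)(3/4) = 0.5625; P(data | bowl B) = (2/7)(2/7) = 0.081633.
Weighting by the prior gives 1/2 · 0.5625 = 0.28125, 1/2 · 0.081633 = 0.040816; with total 0.32207.
So P(bowl B | data) = (0.040816) / (0.32207) = 0.12673.

0.127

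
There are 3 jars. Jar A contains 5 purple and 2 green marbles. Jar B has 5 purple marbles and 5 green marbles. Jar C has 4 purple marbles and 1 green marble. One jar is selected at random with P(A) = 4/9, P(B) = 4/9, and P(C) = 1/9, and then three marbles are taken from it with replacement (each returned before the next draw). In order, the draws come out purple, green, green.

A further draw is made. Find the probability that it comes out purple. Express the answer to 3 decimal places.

The likelihood of the observed sequence under each hypothesis: P(data | jar A) = (5/7)(2/7)(2/7) = 0.058309; P(data | jar B) = (5/10)(5/10)(5/10) = 0.125; P(data | jar C) = (4/5)(1/5)(1/5) = 0.032.
Weighting by the prior gives 4/9 · 0.058309 = 0.025915, 4/9 · 0.125 = 0.055556, 1/9 · 0.032 = 0.0035556; these sum to 0.085026.
Normalising, the posterior is P(jar A | data) = 0.30479, P(jar B | data) = 0.65339, P(jar C | data) = 0.041817.
Averaging over the posterior, P(purple next | data) = (5/7)(0.30479) + (1/2)(0.65339) + (4/5)(0.041817) = 0.57786.

0.578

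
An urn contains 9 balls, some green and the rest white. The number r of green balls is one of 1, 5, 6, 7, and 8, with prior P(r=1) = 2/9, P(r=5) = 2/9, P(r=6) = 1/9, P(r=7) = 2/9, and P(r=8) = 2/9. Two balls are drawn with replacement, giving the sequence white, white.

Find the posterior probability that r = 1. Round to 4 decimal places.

0.7151

Under each hypothesis, the probability of the observed sequence is: P(data | r = 1) = (8/9)(8/9) = 64/81; P(data | r = 5) = (4/9)(4/9) = 16/81; P(data | r = 6) = (3/9)(3/9) = 1/9; P(data | r = 7) = (2/9)(2/9) = 4/81; P(data | r = 8) = (1/9)(1/9) = 1/81.
Multiplying each by its prior: 2/9 · 64/81 = 128/729, 2/9 · 16/81 = 32/729, 1/9 · 1/9 = 1/81, 2/9 · 4/81 = 8/729, 2/9 · 1/81 = 2/729; summing to 179/729.
Hence P(r = 1 | data) = (128/729) / (179/729) = 128/179.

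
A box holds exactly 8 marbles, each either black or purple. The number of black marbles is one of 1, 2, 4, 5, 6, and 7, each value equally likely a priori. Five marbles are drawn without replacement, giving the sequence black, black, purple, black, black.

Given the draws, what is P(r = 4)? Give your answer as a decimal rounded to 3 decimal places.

0.048

Under each hypothesis, the probability of the observed sequence is: P(data | r = 1) = (1/8)(0/7) = 0; P(data | r = 2) = (2/8)(1/7)(6/6)(0/5) = 0; P(data | r = 4) = (4/8)(3/7)(4/6)(2/5)(1/4) = 1/70; P(data | r = 5) = (5/8)(4/7)(3/6)(3/5)(2/4) = 3/56; P(data | r = 6) = (6/8)(5/7)(2/6)(4/5)(3/4) = 3/28; P(data | r = 7) = (7/8)(6/7)(1/6)(5/5)(4/4) = 1/8.
Multiplying each by its prior: 1/6 · 0 = 0, 1/6 · 0 = 0, 1/6 · 1/70 = 1/420, 1/6 · 3/56 = 1/112, 1/6 · 3/28 = 1/56, 1/6 · 1/8 = 1/48; summing to 1/20.
Therefore the posterior P(r = 4 | data) = (1/420) / (1/20) = 1/21.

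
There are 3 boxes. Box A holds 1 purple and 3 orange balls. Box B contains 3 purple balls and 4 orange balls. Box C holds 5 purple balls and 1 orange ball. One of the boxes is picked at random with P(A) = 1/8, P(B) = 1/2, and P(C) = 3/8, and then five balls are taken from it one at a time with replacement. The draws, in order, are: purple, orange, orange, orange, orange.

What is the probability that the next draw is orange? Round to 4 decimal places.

Compute the likelihood of the observed sequence for each case: P(data | box A) = (1/4)(3/4)(3/4)(3/4)(3/4) = 0.079102; P(data | box B) = (3/7)(4/7)(4/7)(4/7)(4/7) = 0.045695; P(data | box C) = (5/6)(1/6)(1/6)(1/6)(1/6) = 0.000643.
Weighting by the prior gives 1/8 · 0.079102 = 0.0098877, 1/2 · 0.045695 = 0.022848, 3/8 · 0.000643 = 0.00024113; summing to 0.032976.
The posterior is then P(box A | data) = 0.29984, P(box B | data) = 0.69285, P(box C | data) = 0.0073121.
The predictive probability is P(orange next | data) = (3/4)(0.29984) + (4/7)(0.69285) + (1/6)(0.0073121) = 0.62201.

0.6220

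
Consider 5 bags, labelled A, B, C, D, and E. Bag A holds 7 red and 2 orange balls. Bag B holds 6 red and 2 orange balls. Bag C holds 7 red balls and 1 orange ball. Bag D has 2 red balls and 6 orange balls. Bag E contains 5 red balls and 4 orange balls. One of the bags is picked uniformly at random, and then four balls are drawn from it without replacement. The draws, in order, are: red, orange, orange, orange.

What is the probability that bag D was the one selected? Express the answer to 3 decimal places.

Compute the likelihood of the observed sequence for each case: P(data | bag A) = (7/9)(2/8)(1/7)(0/6) = 0; P(data | bag B) = (6/8)(2/7)(1/6)(0/5) = 0; P(data | bag C) = (7/8)(1/7)(0/6) = 0; P(data | bag D) = (2/8)(6/7)(5/6)(4/5) = 1/7; P(data | bag E) = (5/9)(4/8)(3/7)(2/6) = 5/126.
Multiplying each by its prior: 1/5 · 0 = 0, 1/5 · 0 = 0, 1/5 · 0 = 0, 1/5 · 1/7 = 1/35, 1/5 · 5/126 = 1/126; summing to 23/630.
So P(bag D | data) = (1/35) / (23/630) = 18/23.

0.783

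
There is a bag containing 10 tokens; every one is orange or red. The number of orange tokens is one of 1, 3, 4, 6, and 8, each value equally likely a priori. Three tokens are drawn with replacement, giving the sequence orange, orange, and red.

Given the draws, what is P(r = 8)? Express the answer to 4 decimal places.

0.2909

Compute the likelihood of the observed sequence for each case: P(data | r = 1) = (1/10)(1/10)(9/10) = 0.009; P(data | r = 3) = (3/10)(3/10)(7/10) = 0.063; P(data | r = 4) = (4/10)(4/10)(6/10) = 0.096; P(data | r = 6) = (6/10)(6/10)(4/10) = 0.144; P(data | r = 8) = (8/10)(8/10)(2/10) = 0.128.
Weighting by the prior gives 1/5 · 0.009 = 0.0018, 1/5 · 0.063 = 0.0126, 1/5 · 0.096 = 0.0192, 1/5 · 0.144 = 0.0288, 1/5 · 0.128 = 0.0256; summing to 0.088.
By Bayes' rule, P(r = 8 | data) = (0.0256) / (0.088) = 0.29091.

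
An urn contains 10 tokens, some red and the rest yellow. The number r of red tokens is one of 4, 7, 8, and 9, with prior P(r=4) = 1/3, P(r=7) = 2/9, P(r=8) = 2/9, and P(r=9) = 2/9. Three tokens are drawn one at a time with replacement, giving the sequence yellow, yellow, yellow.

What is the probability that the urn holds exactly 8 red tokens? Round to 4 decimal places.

The likelihood of the observed sequence under each hypothesis: P(data | r = 4) = (6/10)(6/10)(6/10) = 0.216; P(data | r = 7) = (3/10)(3/10)(3/10) = 0.027; P(data | r = 8) = (2/10)(2/10)(2/10) = 0.008; P(data | r = 9) = (1/10)(1/10)(1/10) = 0.001.
Weighting by the prior gives 1/3 · 0.216 = 0.072, 2/9 · 0.027 = 0.006, 2/9 · 0.008 = 0.0017778, 2/9 · 0.001 = 0.00022222; summing to 0.08.
Therefore the posterior P(r = 8 | data) = (0.0017778) / (0.08) = 0.022222.

0.0222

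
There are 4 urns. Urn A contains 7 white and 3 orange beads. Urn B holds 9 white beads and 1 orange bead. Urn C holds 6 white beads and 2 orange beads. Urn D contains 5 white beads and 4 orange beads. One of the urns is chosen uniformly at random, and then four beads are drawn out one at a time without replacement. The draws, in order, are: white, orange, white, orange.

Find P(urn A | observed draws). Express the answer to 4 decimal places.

0.3029

Compute the likelihood of the observed sequence for each case: P(data | urn A) = (7/10)(3/9)(6/8)(2/7) = 1/20; P(data | urn B) = (9/10)(1/9)(8/8)(0/7) = 0; P(data | urn C) = (6/8)(2/7)(5/6)(1/5) = 1/28; P(data | urn D) = (5/9)(4/8)(4/7)(3/6) = 5/63.
Weighting by the prior gives 1/4 · 1/20 = 1/80, 1/4 · 0 = 0, 1/4 · 1/28 = 1/112, 1/4 · 5/63 = 5/252; summing to 13/315.
Hence P(urn A | data) = (1/80) / (13/315) = 63/208.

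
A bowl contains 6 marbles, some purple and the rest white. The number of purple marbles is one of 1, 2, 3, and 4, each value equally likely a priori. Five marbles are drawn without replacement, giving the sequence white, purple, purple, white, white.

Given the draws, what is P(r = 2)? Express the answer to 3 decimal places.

For each hypothesis, P(data | H) works out to: P(data | r = 1) = (5/6)(1/5)(0/4) = 0; P(data | r = 2) = (4/6)(2/5)(1/4)(3/3)(2/2) = 1/15; P(data | r = 3) = (3/6)(3/5)(2/4)(2/3)(1/2) = 1/20; P(data | r = 4) = (2/6)(4/5)(3/4)(1/3)(0/2) = 0.
Weighting by the prior gives 1/4 · 0 = 0, 1/4 · 1/15 = 1/60, 1/4 · 1/20 = 1/80, 1/4 · 0 = 0; summing to 7/240.
By Bayes' rule, P(r = 2 | data) = (1/60) / (7/240) = 4/7.

0.571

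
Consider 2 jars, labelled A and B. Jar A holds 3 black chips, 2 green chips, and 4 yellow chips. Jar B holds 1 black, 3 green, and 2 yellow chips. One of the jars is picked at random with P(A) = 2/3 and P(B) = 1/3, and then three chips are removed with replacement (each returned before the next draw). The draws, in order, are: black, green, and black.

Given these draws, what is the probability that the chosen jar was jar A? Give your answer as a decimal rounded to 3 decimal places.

0.780

Under each hypothesis, the probability of the observed sequence is: P(data | jar A) = (3/9)(2/9)(3/9) = 0.024691; P(data | jar B) = (1/6)(3/6)(1/6) = 0.013889.
The prior-weighted likelihoods are 2/3 · 0.024691 = 0.016461, 1/3 · 0.013889 = 0.0046296; these sum to 0.021091.
By Bayes' rule, P(jar A | data) = (0.016461) / (0.021091) = 0.78049.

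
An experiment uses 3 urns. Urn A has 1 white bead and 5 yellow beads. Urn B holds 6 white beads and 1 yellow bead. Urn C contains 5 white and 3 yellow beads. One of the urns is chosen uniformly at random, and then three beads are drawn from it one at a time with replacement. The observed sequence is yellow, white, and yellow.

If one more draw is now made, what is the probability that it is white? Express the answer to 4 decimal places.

0.4035

For each hypothesis, P(data | H) works out to: P(data | urn A) = (5/6)(1/6)(5/6) = 0.11574; P(data | urn B) = (1/7)(6/7)(1/7) = 0.017493; P(data | urn C) = (3/8)(5/8)(3/8) = 0.087891.
The prior-weighted likelihoods are 1/3 · 0.11574 = 0.03858, 1/3 · 0.017493 = 0.0058309, 1/3 · 0.087891 = 0.029297; with total 0.073708.
The posterior is then P(urn A | data) = 0.52342, P(urn B | data) = 0.079108, P(urn C | data) = 0.39747.
The predictive probability is P(white next | data) = (1/6)(0.52342) + (6/7)(0.079108) + (5/8)(0.39747) = 0.40346.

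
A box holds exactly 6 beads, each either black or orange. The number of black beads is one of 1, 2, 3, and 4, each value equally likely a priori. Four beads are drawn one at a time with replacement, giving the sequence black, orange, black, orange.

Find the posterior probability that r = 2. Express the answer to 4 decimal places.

Compute the likelihood of the observed sequence for each case: P(data | r = 1) = (1/6)(5/6)(1/6)(5/6) = 0.01929; P(data | r = 2) = (2/6)(4/6)(2/6)(4/6) = 0.049383; P(data | r = 3) = (3/6)(3/6)(3/6)(3/6) = 0.0625; P(data | r = 4) = (4/6)(2/6)(4/6)(2/6) = 0.049383.
Weighting by the prior gives 1/4 · 0.01929 = 0.0048225, 1/4 · 0.049383 = 0.012346, 1/4 · 0.0625 = 0.015625, 1/4 · 0.049383 = 0.012346; these sum to 0.045139.
Therefore the posterior P(r = 2 | data) = (0.012346) / (0.045139) = 0.2735.

0.2735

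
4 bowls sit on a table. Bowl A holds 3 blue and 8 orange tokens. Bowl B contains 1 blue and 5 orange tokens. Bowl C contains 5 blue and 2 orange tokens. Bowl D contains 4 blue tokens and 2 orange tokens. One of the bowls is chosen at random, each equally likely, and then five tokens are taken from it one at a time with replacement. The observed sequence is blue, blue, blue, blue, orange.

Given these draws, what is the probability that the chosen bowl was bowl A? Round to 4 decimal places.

0.0278

For each hypothesis, P(data | H) works out to: P(data | bowl A) = (3/11)(3/11)(3/11)(3/11)(8/11) = 0.0040236; P(data | bowl B) = (1/6)(1/6)(1/6)(1/6)(5/6) = 0.000643; P(data | bowl C) = (5/7)(5/7)(5/7)(5/7)(2/7) = 0.074374; P(data | bowl D) = (4/6)(4/6)(4/6)(4/6)(2/6) = 0.065844.
Multiplying each by its prior: 1/4 · 0.0040236 = 0.0010059, 1/4 · 0.000643 = 0.00016075, 1/4 · 0.074374 = 0.018593, 1/4 · 0.065844 = 0.016461; these sum to 0.036221.
So P(bowl A | data) = (0.0010059) / (0.036221) = 0.027771.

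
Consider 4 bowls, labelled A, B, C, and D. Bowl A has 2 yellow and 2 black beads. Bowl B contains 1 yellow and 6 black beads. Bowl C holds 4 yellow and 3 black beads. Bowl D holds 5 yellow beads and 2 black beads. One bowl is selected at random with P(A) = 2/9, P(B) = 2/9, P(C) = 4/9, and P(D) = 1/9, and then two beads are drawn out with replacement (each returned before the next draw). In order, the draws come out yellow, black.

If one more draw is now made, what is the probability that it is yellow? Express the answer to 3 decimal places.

0.514

For each hypothesis, P(data | H) works out to: P(data | bowl A) = (2/4)(2/4) = 1/4; P(data | bowl B) = (1/7)(6/7) = 6/49; P(data | bowl C) = (4/7)(3/7) = 12/49; P(data | bowl D) = (5/7)(2/7) = 10/49.
The prior-weighted likelihoods are 2/9 · 1/4 = 1/18, 2/9 · 6/49 = 4/147, 4/9 · 12/49 = 16/147, 1/9 · 10/49 = 10/441; these sum to 3/14.
Normalising, the posterior is P(bowl A | data) = 7/27, P(bowl B | data) = 8/63, P(bowl C | data) = 32/63, P(bowl D | data) = 20/189.
So P(yellow next | data) = Σ P(yellow next | H) P(H | data) = (1/2)(7/27) + (1/7)(8/63) + (4/7)(32/63) + (5/7)(20/189) = 151/294.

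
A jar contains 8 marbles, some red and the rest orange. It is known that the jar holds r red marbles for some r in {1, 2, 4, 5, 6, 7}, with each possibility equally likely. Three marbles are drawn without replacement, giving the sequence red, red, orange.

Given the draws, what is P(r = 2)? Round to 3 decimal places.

0.054

Under each hypothesis, the probability of the observed sequence is: P(data | r = 1) = (1/8)(0/7) = 0; P(data | r = 2) = (2/8)(1/7)(6/6) = 1/28; P(data | r = 4) = (4/8)(3/7)(4/6) = 1/7; P(data | r = 5) = (5/8)(4/7)(3/6) = 5/28; P(data | r = 6) = (6/8)(5/7)(2/6) = 5/28; P(data | r = 7) = (7/8)(6/7)(1/6) = 1/8.
Weighting by the prior gives 1/6 · 0 = 0, 1/6 · 1/28 = 1/168, 1/6 · 1/7 = 1/42, 1/6 · 5/28 = 5/168, 1/6 · 5/28 = 5/168, 1/6 · 1/8 = 1/48; with total 37/336.
So P(r = 2 | data) = (1/168) / (37/336) = 2/37.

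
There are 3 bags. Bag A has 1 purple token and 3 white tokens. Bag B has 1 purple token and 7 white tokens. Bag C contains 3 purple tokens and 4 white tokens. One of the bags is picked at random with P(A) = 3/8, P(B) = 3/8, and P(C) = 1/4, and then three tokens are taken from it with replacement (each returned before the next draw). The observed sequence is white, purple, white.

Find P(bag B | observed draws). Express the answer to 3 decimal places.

0.290

Compute the likelihood of the observed sequence for each case: P(data | bag A) = (3/4)(1/4)(3/4) = 0.14062; P(data | bag B) = (7/8)(1/8)(7/8) = 0.095703; P(data | bag C) = (4/7)(3/7)(4/7) = 0.13994.
Weighting by the prior gives 3/8 · 0.14062 = 0.052734, 3/8 · 0.095703 = 0.035889, 1/4 · 0.13994 = 0.034985; these sum to 0.12361.
So P(bag B | data) = (0.035889) / (0.12361) = 0.29034.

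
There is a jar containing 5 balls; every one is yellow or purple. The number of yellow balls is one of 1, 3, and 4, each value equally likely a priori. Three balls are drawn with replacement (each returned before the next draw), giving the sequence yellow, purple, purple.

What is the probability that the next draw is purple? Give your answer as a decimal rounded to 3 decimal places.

0.575

For each hypothesis, P(data | H) works out to: P(data | r = 1) = (1/5)(4/5)(4/5) = 16/125; P(data | r = 3) = (3/5)(2/5)(2/5) = 12/125; P(data | r = 4) = (4/5)(1/5)(1/5) = 4/125.
Weighting by the prior gives 1/3 · 16/125 = 16/375, 1/3 · 12/125 = 4/125, 1/3 · 4/125 = 4/375; these sum to 32/375.
The posterior is then P(r = 1 | data) = 1/2, P(r = 3 | data) = 3/8, P(r = 4 | data) = 1/8.
The predictive probability is P(purple next | data) = (4/5)(1/2) + (2/5)(3/8) + (1/5)(1/8) = 23/40.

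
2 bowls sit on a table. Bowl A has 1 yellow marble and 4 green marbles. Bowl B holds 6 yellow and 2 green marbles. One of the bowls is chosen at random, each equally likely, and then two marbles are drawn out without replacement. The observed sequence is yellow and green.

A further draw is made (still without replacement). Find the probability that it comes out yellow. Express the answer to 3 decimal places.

Compute the likelihood of the observed sequence for each case: P(data | bowl A) = (1/5)(4/4) = 1/5; P(data | bowl B) = (6/8)(2/7) = 3/14.
Weighting by the prior gives 1/2 · 1/5 = 1/10, 1/2 · 3/14 = 3/28; with total 29/140.
Normalising, the posterior is P(bowl A | data) = 14/29, P(bowl B | data) = 15/29.
So P(yellow next | data) = Σ P(yellow next | H) P(H | data) = (0)(14/29) + (5/6)(15/29) = 25/58.

0.431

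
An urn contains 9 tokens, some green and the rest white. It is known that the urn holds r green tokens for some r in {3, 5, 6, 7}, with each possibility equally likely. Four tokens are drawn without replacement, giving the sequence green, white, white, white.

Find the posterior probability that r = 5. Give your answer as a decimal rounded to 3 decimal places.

Compute the likelihood of the observed sequence for each case: P(data | r = 3) = (3/9)(6/8)(5/7)(4/6) = 0.11905; P(data | r = 5) = (5/9)(4/8)(3/7)(2/6) = 0.039683; P(data | r = 6) = (6/9)(3/8)(2/7)(1/6) = 0.011905; P(data | r = 7) = (7/9)(2/8)(1/7)(0/6) = 0.
The prior-weighted likelihoods are 1/4 · 0.11905 = 0.029762, 1/4 · 0.039683 = 0.0099206, 1/4 · 0.011905 = 0.0029762, 1/4 · 0 = 0; with total 0.042659.
Hence P(r = 5 | data) = (0.0099206) / (0.042659) = 0.23256.

0.233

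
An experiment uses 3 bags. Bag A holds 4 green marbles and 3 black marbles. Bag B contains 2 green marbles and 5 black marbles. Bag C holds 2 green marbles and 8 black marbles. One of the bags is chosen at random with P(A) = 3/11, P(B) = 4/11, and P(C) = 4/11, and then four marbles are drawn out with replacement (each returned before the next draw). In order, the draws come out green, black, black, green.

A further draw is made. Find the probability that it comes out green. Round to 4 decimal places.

For each hypothesis, P(data | H) works out to: P(data | bag A) = (4/7)(3/7)(3/7)(4/7) = 0.059975; P(data | bag B) = (2/7)(5/7)(5/7)(2/7) = 0.041649; P(data | bag C) = (2/10)(8/10)(8/10)(2/10) = 0.0256.
Multiplying each by its prior: 3/11 · 0.059975 = 0.016357, 4/11 · 0.041649 = 0.015145, 4/11 · 0.0256 = 0.0093091; these sum to 0.040811.
The posterior is then P(bag A | data) = 0.40079, P(bag B | data) = 0.3711, P(bag C | data) = 0.2281.
Averaging over the posterior, P(green next | data) = (4/7)(0.40079) + (2/7)(0.3711) + (1/5)(0.2281) = 0.38068.

0.3807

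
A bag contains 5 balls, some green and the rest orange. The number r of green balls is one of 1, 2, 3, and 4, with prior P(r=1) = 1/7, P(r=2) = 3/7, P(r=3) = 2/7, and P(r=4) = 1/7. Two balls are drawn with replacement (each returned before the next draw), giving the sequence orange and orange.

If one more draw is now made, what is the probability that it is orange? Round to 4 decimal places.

0.6231

Under each hypothesis, the probability of the observed sequence is: P(data | r = 1) = (4/5)(4/5) = 16/25; P(data | r = 2) = (3/5)(3/5) = 9/25; P(data | r = 3) = (2/5)(2/5) = 4/25; P(data | r = 4) = (1/5)(1/5) = 1/25.
Weighting by the prior gives 1/7 · 16/25 = 16/175, 3/7 · 9/25 = 27/175, 2/7 · 4/25 = 8/175, 1/7 · 1/25 = 1/175; summing to 52/175.
The posterior is then P(r = 1 | data) = 4/13, P(r = 2 | data) = 27/52, P(r = 3 | data) = 2/13, P(r = 4 | data) = 1/52.
The predictive probability is P(orange next | data) = (4/5)(4/13) + (3/5)(27/52) + (2/5)(2/13) + (1/5)(1/52) = 81/130.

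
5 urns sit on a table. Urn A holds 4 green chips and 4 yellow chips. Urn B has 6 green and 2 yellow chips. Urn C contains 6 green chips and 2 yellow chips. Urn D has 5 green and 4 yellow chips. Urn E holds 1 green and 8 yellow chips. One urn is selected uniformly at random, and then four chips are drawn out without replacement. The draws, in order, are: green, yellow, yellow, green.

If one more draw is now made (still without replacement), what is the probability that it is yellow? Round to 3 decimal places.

Compute the likelihood of the observed sequence for each case: P(data | urn A) = (4/8)(4/7)(3/6)(3/5) = 0.085714; P(data | urn B) = (6/8)(2/7)(1/6)(5/5) = 0.035714; P(data | urn C) = (6/8)(2/7)(1/6)(5/5) = 0.035714; P(data | urn D) = (5/9)(4/8)(3/7)(4/6) = 0.079365; P(data | urn E) = (1/9)(8/8)(7/7)(0/6) = 0.
Weighting by the prior gives 1/5 · 0.085714 = 0.017143, 1/5 · 0.035714 = 0.0071429, 1/5 · 0.035714 = 0.0071429, 1/5 · 0.079365 = 0.015873, 1/5 · 0 = 0; with total 0.047302.
The posterior is then P(urn A | data) = 0.36242, P(urn B | data) = 0.15101, P(urn C | data) = 0.15101, P(urn D | data) = 0.33557, P(urn E | data) = 0.
The predictive probability is P(yellow next | data) = (1/2)(0.36242) + (0)(0.15101) + (0)(0.15101) + (2/5)(0.33557) = 0.31544.

0.315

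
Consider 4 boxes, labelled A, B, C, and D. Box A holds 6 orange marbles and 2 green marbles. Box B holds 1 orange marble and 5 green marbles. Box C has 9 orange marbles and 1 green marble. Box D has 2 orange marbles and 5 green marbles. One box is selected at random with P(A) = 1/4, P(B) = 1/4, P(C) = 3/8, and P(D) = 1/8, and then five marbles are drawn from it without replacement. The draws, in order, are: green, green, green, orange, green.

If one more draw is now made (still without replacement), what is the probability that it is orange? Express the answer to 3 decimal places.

0.111

Under each hypothesis, the probability of the observed sequence is: P(data | box A) = (2/8)(1/7)(0/6) = 0; P(data | box B) = (5/6)(4/5)(3/4)(1/3)(2/2) = 1/6; P(data | box C) = (1/10)(0/9) = 0; P(data | box D) = (5/7)(4/6)(3/5)(2/4)(2/3) = 2/21.
Multiplying each by its prior: 1/4 · 0 = 0, 1/4 · 1/6 = 1/24, 3/8 · 0 = 0, 1/8 · 2/21 = 1/84; these sum to 3/56.
The posterior is then P(box A | data) = 0, P(box B | data) = 7/9, P(box C | data) = 0, P(box D | data) = 2/9.
So P(orange next | data) = Σ P(orange next | H) P(H | data) = (0)(7/9) + (1/2)(2/9) = 1/9.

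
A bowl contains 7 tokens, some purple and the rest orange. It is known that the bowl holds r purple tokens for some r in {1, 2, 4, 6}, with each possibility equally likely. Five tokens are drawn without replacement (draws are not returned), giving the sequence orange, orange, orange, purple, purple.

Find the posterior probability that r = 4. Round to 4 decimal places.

0.3750

Compute the likelihood of the observed sequence for each case: P(data | r = 1) = (6/7)(5/6)(4/5)(1/4)(0/3) = 0; P(data | r = 2) = (5/7)(4/6)(3/5)(2/4)(1/3) = 1/21; P(data | r = 4) = (3/7)(2/6)(1/5)(4/4)(3/3) = 1/35; P(data | r = 6) = (1/7)(0/6) = 0.
Weighting by the prior gives 1/4 · 0 = 0, 1/4 · 1/21 = 1/84, 1/4 · 1/35 = 1/140, 1/4 · 0 = 0; with total 2/105.
Hence P(r = 4 | data) = (1/140) / (2/105) = 3/8.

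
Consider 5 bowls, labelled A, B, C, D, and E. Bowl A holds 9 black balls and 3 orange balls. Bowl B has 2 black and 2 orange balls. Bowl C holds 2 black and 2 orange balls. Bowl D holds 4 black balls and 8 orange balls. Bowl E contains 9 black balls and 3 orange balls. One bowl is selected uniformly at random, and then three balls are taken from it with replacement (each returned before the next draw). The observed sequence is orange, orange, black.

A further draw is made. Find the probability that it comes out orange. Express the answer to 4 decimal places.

0.5025

For each hypothesis, P(data | H) works out to: P(data | bowl A) = (3/12)(3/12)(9/12) = 3/64; P(data | bowl B) = (2/4)(2/4)(2/4) = 1/8; P(data | bowl C) = (2/4)(2/4)(2/4) = 1/8; P(data | bowl D) = (8/12)(8/12)(4/12) = 4/27; P(data | bowl E) = (3/12)(3/12)(9/12) = 3/64.
Weighting by the prior gives 1/5 · 3/64 = 3/320, 1/5 · 1/8 = 1/40, 1/5 · 1/8 = 1/40, 1/5 · 4/27 = 4/135, 1/5 · 3/64 = 3/320; with total 85/864.
Dividing through by the total gives posterior P(bowl A | data) = 0.095294, P(bowl B | data) = 0.25412, P(bowl C | data) = 0.25412, P(bowl D | data) = 0.30118, P(bowl E | data) = 0.095294.
So P(orange next | data) = Σ P(orange next | H) P(H | data) = (1/4)(0.095294) + (1/2)(0.25412) + (1/2)(0.25412) + (2/3)(0.30118) + (1/4)(0.095294) = 0.50255.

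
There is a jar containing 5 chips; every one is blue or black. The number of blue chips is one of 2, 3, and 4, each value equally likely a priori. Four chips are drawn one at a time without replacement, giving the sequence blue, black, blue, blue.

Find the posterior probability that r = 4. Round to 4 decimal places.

Compute the likelihood of the observed sequence for each case: P(data | r = 2) = (2/5)(3/4)(1/3)(0/2) = 0; P(data | r = 3) = (3/5)(2/4)(2/3)(1/2) = 1/10; P(data | r = 4) = (4/5)(1/4)(3/3)(2/2) = 1/5.
Multiplying each by its prior: 1/3 · 0 = 0, 1/3 · 1/10 = 1/30, 1/3 · 1/5 = 1/15; with total 1/10.
Hence P(r = 4 | data) = (1/15) / (1/10) = 2/3.

0.6667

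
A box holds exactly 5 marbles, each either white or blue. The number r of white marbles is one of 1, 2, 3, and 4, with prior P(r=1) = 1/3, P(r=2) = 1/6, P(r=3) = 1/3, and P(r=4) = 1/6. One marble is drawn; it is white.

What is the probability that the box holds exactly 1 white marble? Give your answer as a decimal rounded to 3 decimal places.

0.143

Under each hypothesis, the probability of this draw is: P(data | r = 1) = (1/5) = 1/5; P(data | r = 2) = (2/5) = 2/5; P(data | r = 3) = (3/5) = 3/5; P(data | r = 4) = (4/5) = 4/5.
Weighting by the prior gives 1/3 · 1/5 = 1/15, 1/6 · 2/5 = 1/15, 1/3 · 3/5 = 1/5, 1/6 · 4/5 = 2/15; summing to 7/15.
By Bayes' rule, P(r = 1 | data) = (1/15) / (7/15) = 1/7.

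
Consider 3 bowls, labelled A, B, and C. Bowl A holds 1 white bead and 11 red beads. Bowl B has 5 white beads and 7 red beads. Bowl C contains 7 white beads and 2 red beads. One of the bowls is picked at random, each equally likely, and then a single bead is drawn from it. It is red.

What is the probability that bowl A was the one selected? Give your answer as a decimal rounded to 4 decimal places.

0.5323

For each hypothesis, P(data | H) works out to: P(data | bowl A) = (11/12) = 11/12; P(data | bowl B) = (7/12) = 7/12; P(data | bowl C) = (2/9) = 2/9.
The prior-weighted likelihoods are 1/3 · 11/12 = 11/36, 1/3 · 7/12 = 7/36, 1/3 · 2/9 = 2/27; these sum to 31/54.
By Bayes' rule, P(bowl A | data) = (11/36) / (31/54) = 33/62.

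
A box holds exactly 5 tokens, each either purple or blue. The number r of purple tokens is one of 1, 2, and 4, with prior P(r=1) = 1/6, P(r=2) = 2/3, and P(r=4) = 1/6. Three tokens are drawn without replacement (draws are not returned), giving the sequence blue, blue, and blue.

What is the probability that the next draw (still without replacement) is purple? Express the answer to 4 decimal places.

For each hypothesis, P(data | H) works out to: P(data | r = 1) = (4/5)(3/4)(2/3) = 2/5; P(data | r = 2) = (3/5)(2/4)(1/3) = 1/10; P(data | r = 4) = (1/5)(0/4) = 0.
Multiplying each by its prior: 1/6 · 2/5 = 1/15, 2/3 · 1/10 = 1/15, 1/6 · 0 = 0; with total 2/15.
Dividing through by the total gives posterior P(r = 1 | data) = 1/2, P(r = 2 | data) = 1/2, P(r = 4 | data) = 0.
Averaging over the posterior, P(purple next | data) = (1/2)(1/2) + (1)(1/2) = 3/4.

0.7500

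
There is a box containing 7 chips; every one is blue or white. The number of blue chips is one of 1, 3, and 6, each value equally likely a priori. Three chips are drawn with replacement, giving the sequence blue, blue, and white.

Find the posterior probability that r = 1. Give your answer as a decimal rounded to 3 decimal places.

0.077

Under each hypothesis, the probability of the observed sequence is: P(data | r = 1) = (1/7)(1/7)(6/7) = 6/343; P(data | r = 3) = (3/7)(3/7)(4/7) = 36/343; P(data | r = 6) = (6/7)(6/7)(1/7) = 36/343.
Weighting by the prior gives 1/3 · 6/343 = 2/343, 1/3 · 36/343 = 12/343, 1/3 · 36/343 = 12/343; these sum to 26/343.
By Bayes' rule, P(r = 1 | data) = (2/343) / (26/343) = 1/13.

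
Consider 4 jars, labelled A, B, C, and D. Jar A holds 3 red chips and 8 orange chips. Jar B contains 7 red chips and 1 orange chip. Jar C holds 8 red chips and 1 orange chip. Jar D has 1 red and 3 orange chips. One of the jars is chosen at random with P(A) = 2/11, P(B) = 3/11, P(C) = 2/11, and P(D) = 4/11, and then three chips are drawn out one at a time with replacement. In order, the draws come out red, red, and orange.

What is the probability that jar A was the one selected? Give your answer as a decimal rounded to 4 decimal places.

Under each hypothesis, the probability of the observed sequence is: P(data | jar A) = (3/11)(3/11)(8/11) = 0.054095; P(data | jar B) = (7/8)(7/8)(1/8) = 0.095703; P(data | jar C) = (8/9)(8/9)(1/9) = 0.087791; P(data | jar D) = (1/4)(1/4)(3/4) = 0.046875.
Weighting by the prior gives 2/11 · 0.054095 = 0.0098354, 3/11 · 0.095703 = 0.026101, 2/11 · 0.087791 = 0.015962, 4/11 · 0.046875 = 0.017045; with total 0.068944.
By Bayes' rule, P(jar A | data) = (0.0098354) / (0.068944) = 0.14266.

0.1427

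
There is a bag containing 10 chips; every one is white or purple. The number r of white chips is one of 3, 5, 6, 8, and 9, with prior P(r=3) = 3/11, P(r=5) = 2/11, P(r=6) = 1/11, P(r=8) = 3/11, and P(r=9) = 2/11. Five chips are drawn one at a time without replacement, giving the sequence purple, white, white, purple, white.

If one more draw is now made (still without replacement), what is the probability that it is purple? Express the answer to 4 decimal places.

0.4192

The likelihood of the observed sequence under each hypothesis: P(data | r = 3) = (7/10)(3/9)(2/8)(6/7)(1/6) = 0.0083333; P(data | r = 5) = (5/10)(5/9)(4/8)(4/7)(3/6) = 0.039683; P(data | r = 6) = (4/10)(6/9)(5/8)(3/7)(4/6) = 0.047619; P(data | r = 8) = (2/10)(8/9)(7/8)(1/7)(6/6) = 0.022222; P(data | r = 9) = (1/10)(9/9)(8/8)(0/7) = 0.
Weighting by the prior gives 3/11 · 0.0083333 = 0.0022727, 2/11 · 0.039683 = 0.007215, 1/11 · 0.047619 = 0.004329, 3/11 · 0.022222 = 0.0060606, 2/11 · 0 = 0; these sum to 0.019877.
Normalising, the posterior is P(r = 3 | data) = 0.11434, P(r = 5 | data) = 0.36298, P(r = 6 | data) = 0.21779, P(r = 8 | data) = 0.3049, P(r = 9 | data) = 0.
So P(purple next | data) = Σ P(purple next | H) P(H | data) = (1)(0.11434) + (3/5)(0.36298) + (2/5)(0.21779) + (0)(0.3049) = 0.41924.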